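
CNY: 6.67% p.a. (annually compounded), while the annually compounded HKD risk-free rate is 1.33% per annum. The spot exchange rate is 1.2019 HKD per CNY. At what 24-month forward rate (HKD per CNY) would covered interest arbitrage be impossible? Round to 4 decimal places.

T = 2 years.
HKD growth factor: (1 + 0.0133)^2 = 1.0267769.
CNY growth factor: (1 + 0.0667)^2 = 1.1378489.
CIP: F = S · (grow HKD)/(grow CNY) = 1.2019 × 1.0267769/1.1378489 = 1.084576 HKD per CNY.

1.0846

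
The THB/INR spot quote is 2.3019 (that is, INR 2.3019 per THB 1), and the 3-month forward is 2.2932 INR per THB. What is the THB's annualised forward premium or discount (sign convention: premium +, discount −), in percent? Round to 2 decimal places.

-1.51%

T = 3/12 years.
Period premium: (2.2932 − 2.3019)/2.3019 = -0.0037795.
Per annum: -0.0037795 / (3/12) = -0.015118 = -1.51%.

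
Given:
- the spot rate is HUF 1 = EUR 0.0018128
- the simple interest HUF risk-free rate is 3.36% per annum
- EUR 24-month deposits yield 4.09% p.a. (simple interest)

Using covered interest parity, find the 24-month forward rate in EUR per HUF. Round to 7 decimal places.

T = 2 years.
EUR accumulates by 1 + 0.0409×2 = 1.081800.
Growth of 1 HUF over T: 1 + 0.0336×2 = 1.067200.
So F = 0.0018128 × 1.081800 / 1.067200 = 0.001837600 (EUR/HUF).

0.0018376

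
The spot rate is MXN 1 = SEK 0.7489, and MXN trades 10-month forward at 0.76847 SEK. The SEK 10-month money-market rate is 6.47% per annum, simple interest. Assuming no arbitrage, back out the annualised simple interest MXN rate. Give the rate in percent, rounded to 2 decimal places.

T = 10/12 years.
By CIP, F/S equals the SEK-to-MXN growth ratio: 0.76847/0.7489 = 1.0261317.
SEK growth factor: 1 + 0.0647×10/12 = 1.0539167.
So the MXN growth factor = 1.0270774.
(1.0270774 − 1)/T = 0.032493, i.e. 3.25%.

3.25%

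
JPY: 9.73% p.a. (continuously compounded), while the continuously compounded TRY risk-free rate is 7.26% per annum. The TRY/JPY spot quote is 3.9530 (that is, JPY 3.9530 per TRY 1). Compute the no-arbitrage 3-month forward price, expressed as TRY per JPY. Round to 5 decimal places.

T = 3/12 years.
JPY accumulates by e^(0.0973×3/12) = 1.0246233.
TRY accumulates by e^(0.0726×3/12) = 1.0183157.
Forward (JPY per TRY) = 3.953 × 1.0246233 / 1.0183157 = 3.977485.
Quoted the other way: 1/3.977485 = 0.25142 TRY per JPY.

0.25142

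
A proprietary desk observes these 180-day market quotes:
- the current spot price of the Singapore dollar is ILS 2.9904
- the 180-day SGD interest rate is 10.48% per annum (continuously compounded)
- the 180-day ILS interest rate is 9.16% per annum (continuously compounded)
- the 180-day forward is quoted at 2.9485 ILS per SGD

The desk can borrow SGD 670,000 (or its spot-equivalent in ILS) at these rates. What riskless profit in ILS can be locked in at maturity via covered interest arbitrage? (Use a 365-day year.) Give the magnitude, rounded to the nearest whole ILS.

ILS 15,872

T = 180/365 years.
Invest the SGD and cover forward: 670,000 × 1.053041024 × 2.9485 = ILS 2,080,277.28.
Convert at spot and invest in ILS: 670,000 × 2.9904 × 1.046208423 = ILS 2,096,149.72.
The quoted forward undervalues SGD, so borrow SGD, convert to ILS at spot, deposit the ILS at 9.16%, and buy SGD forward at 2.9485 to cover the loan.
The gap between the two covered legs is ILS 15,872.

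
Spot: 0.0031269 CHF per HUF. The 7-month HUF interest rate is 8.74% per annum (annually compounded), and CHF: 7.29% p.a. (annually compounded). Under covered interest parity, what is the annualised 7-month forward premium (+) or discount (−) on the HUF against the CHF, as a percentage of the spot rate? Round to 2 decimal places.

T = 7/12 years.
CIP forward (CHF per HUF) = 0.0031269 × 1.0419005/1.0500914 = 0.0031025096.
Annualised premium = (F − S)/S × (1/T) = (0.0031025096 − 0.0031269)/0.0031269 ÷ (7/12) = -1.34%.

-1.34%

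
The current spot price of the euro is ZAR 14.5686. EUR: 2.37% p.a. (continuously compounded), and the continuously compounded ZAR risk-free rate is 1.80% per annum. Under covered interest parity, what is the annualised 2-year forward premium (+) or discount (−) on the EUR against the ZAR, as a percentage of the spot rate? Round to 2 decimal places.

-0.57%

T = 2 years.
CIP forward (ZAR per EUR) = 14.5686 × 1.0366558/1.0485413 = 14.4034610.
(F − S)/S ÷ T = (14.4034610 − 14.5686)/14.5686/2 = -0.005668 → -0.57%.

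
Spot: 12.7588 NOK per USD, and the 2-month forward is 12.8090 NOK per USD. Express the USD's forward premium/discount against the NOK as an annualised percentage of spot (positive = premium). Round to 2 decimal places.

+2.36%

T = 2/12 years.
(F − S)/S = (12.8090 − 12.7588)/12.7588 = 0.0039345.
Annualise by dividing by T: 0.0039345 / (2/12) = 0.023607 → 2.36%.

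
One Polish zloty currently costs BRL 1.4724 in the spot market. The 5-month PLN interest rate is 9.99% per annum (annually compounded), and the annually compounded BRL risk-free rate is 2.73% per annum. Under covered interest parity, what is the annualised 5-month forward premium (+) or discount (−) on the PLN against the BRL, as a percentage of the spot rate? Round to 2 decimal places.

T = 5/12 years.
CIP forward (BRL per PLN) = 1.4724 × 1.0112857/1.0404722 = 1.4310974.
(F − S)/S ÷ T = (1.4310974 − 1.4724)/1.4724/(5/12) = -0.067323 → -6.73%.

-6.73%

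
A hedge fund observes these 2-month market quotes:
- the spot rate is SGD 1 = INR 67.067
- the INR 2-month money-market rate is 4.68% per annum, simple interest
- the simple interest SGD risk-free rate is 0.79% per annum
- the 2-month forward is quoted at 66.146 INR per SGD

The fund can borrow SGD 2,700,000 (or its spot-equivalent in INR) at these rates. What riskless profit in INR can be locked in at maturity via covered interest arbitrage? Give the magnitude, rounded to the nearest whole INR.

INR 3,663,982

T = 2/12 years.
Route A — deposit SGD, sell forward: 2,700,000 × 1.00131666667 × 66.146 = INR 178,829,349.03.
Route B — convert at spot, deposit INR: 2,700,000 × 67.067 × 1.007800 = INR 182,493,331.02.
The quoted forward undervalues SGD, so borrow SGD, convert to INR at spot, deposit the INR at 4.68%, and buy SGD forward at 66.146 to cover the loan.
Arbitrage profit = |178,829,349.03 − 182,493,331.02| = INR 3,663,982.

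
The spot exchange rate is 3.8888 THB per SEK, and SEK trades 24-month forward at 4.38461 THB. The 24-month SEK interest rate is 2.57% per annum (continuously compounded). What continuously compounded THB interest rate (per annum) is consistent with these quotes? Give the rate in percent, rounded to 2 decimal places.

8.57%

T = 2 years.
F/S = 4.38461/3.8888 = 1.1274969 = (growth of THB) / (growth of SEK).
The SEK side grows by e^(0.0257×2) = 1.0527439.
So the THB growth factor = 1.1869655.
r = ln(1.1869655)/2 = 0.085700 → 8.57%.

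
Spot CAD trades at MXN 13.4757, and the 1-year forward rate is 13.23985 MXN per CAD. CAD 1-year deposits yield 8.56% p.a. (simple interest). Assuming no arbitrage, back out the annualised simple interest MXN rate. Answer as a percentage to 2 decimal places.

T = 1 year.
By CIP, F/S equals the MXN-to-CAD growth ratio: 13.23985/13.4757 = 0.9824981.
The CAD side grows by 1 + 0.0856×1 = 1.085600.
That pins the MXN growth at 1.0665999.
r = (1.0665999 − 1)/1 = 0.066600 → 6.66%.

6.66%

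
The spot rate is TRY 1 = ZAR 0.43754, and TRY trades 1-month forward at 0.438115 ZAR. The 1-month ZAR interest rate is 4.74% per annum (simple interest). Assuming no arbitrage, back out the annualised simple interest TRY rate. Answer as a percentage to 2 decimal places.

3.16%

T = 1/12 years.
CIP gives F = S · g_ZAR/g_TRY, so g_ZAR/g_TRY = 0.438115/0.43754 = 1.0013142.
ZAR growth factor: 1 + 0.0474×1/12 = 1.003950.
So the TRY growth factor = 1.0026323.
(1.0026323 − 1)/T = 0.031588, i.e. 3.16%.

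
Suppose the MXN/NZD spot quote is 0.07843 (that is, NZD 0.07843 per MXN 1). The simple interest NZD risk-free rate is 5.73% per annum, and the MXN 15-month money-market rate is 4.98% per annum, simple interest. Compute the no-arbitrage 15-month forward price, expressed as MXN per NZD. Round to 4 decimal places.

12.6387

T = 15/12 years.
Growth of 1 NZD over T: 1 + 0.0573×15/12 = 1.071625.
MXN accumulates by 1 + 0.0498×15/12 = 1.062250.
Forward (NZD per MXN) = 0.07843 × 1.071625 / 1.062250 = 0.079122192.
Quoted the other way: 1/0.079122192 = 12.6387 MXN per NZD.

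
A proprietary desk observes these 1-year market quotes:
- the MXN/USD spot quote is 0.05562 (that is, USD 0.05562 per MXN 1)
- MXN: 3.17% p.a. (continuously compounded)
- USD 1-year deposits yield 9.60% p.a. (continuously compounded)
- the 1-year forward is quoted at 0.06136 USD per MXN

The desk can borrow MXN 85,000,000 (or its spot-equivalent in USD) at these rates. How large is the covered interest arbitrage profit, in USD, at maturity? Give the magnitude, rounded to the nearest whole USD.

T = 1 year.
Route A — deposit MXN, sell forward: 85,000,000 × 1.032207797 × 0.06136 = USD 5,383,582.99.
Route B — convert at spot, deposit USD: 85,000,000 × 0.05562 × 1.100759064 = USD 5,204,058.63.
The quoted forward overvalues MXN, so borrow USD, buy MXN at spot, deposit the MXN at 3.17%, and sell the proceeds forward at 0.06136.
Profit = 5,383,582.99 − 5,204,058.63 = USD 179,524.

USD 179,524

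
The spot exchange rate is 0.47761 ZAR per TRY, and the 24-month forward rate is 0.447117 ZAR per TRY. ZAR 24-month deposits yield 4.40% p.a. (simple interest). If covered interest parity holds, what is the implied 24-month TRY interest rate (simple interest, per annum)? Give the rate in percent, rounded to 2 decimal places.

T = 2 years.
CIP gives F = S · g_ZAR/g_TRY, so g_ZAR/g_TRY = 0.447117/0.47761 = 0.9361550.
The ZAR side grows by 1 + 0.0440×2 = 1.088000.
So the TRY growth factor = 1.1622007.
(1.1622007 − 1)/T = 0.081100, i.e. 8.11%.

8.11%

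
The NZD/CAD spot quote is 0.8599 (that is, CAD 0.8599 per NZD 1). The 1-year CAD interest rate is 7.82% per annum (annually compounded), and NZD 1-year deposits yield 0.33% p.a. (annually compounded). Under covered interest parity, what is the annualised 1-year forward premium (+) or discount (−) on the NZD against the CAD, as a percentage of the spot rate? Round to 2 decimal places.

+7.47%

T = 1 year.
CIP forward (CAD per NZD) = 0.8599 × 1.078200/1.003300 = 0.9240947.
(F − S)/S ÷ T = (0.9240947 − 0.8599)/0.8599/1 = 0.074654 → 7.47%.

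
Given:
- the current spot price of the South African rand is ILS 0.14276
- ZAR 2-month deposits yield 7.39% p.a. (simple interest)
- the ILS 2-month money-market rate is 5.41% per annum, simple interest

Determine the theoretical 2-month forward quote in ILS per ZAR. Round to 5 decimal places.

T = 2/12 years.
ILS growth factor: 1 + 0.0541×2/12 = 1.0090167.
ZAR growth factor: 1 + 0.0739×2/12 = 1.0123167.
So F = 0.14276 × 1.0090167 / 1.0123167 = 0.1422946 (ILS/ZAR).

0.14229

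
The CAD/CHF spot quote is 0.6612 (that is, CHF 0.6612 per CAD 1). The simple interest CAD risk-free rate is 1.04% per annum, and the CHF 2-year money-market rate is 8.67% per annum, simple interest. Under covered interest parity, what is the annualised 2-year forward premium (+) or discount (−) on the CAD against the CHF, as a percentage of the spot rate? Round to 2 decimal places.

T = 2 years.
No-arbitrage forward: 0.6612 × 1.173400 / 1.020800 = 0.7600432 CHF/CAD.
(F − S)/S ÷ T = (0.7600432 − 0.6612)/0.6612/2 = 0.074745 → 7.47%.

+7.47%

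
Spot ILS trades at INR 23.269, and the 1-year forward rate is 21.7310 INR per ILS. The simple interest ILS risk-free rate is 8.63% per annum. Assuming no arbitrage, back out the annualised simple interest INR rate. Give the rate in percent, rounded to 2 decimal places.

T = 1 year.
F/S = 21.731/23.269 = 0.9339035 = (growth of INR) / (growth of ILS).
ILS growth factor: 1 + 0.0863×1 = 1.086300.
That pins the INR growth at 1.0144994.
(1.0144994 − 1)/T = 0.014499, i.e. 1.45%.

1.45%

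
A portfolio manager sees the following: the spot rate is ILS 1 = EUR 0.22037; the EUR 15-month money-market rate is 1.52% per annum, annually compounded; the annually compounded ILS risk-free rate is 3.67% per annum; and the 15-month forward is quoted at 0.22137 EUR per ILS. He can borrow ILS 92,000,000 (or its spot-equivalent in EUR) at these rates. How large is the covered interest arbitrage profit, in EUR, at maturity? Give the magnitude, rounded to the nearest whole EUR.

EUR 644,604

T = 15/12 years.
Route A — deposit ILS, sell forward: 92,000,000 × 1.0460835511 × 0.22137 = EUR 21,304,579.45.
Route B — convert at spot, deposit EUR: 92,000,000 × 0.22037 × 1.0190359637 = EUR 20,659,975.89.
The quoted forward overvalues ILS, so borrow EUR, buy ILS at spot, deposit the ILS at 3.67%, and sell the proceeds forward at 0.22137.
The gap between the two covered legs is EUR 644,604.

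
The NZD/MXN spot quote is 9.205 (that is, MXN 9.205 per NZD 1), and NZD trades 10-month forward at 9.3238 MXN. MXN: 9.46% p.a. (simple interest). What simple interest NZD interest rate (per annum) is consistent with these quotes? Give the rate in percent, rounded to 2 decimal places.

T = 10/12 years.
By CIP, F/S equals the MXN-to-NZD growth ratio: 9.3238/9.205 = 1.0129060.
The MXN side grows by 1 + 0.0946×10/12 = 1.0788333.
Hence g_NZD = 1.0650873.
r = (1.0650873 − 1)/(10/12) = 0.078105 → 7.81%.

7.81%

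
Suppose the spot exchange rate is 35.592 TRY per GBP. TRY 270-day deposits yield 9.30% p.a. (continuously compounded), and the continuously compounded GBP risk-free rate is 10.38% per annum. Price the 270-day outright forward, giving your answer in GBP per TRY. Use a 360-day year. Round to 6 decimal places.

T = 270/360 years.
Growth of 1 TRY over T: e^(0.0930×270/360) = 1.0722401.
GBP accumulates by e^(0.1038×270/360) = 1.0809605.
CIP: F = S · (grow TRY)/(grow GBP) = 35.592 × 1.0722401/1.0809605 = 35.30487 TRY per GBP.
Quoted the other way: 1/35.30487 = 0.028325 GBP per TRY.

0.028325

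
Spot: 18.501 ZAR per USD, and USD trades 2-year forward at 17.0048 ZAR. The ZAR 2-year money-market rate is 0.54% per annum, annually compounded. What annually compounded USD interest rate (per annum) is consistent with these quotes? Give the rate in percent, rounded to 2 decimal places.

T = 2 years.
By CIP, F/S equals the ZAR-to-USD growth ratio: 17.0048/18.501 = 0.9191287.
ZAR growth factor: (1 + 0.0054)^2 = 1.0108292.
So the USD growth factor = 1.0997689.
Annualise: 1.0997689^(1/2) − 1 = 0.048699 = 4.87%.

4.87%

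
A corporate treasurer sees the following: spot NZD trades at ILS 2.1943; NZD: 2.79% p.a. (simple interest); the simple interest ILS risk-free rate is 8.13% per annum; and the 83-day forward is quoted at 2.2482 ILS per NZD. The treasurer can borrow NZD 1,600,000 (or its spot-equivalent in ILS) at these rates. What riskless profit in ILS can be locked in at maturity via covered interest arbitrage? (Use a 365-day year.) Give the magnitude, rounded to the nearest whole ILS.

T = 83/365 years.
Keep in NZD, deliver into the forward: 1,600,000·1.006344384·2.2482 = ILS 3,619,941.51.
Swap to ILS now, deposit: 1,600,000·2.1943·1.018487397 = ILS 3,575,787.03.
The quoted forward overvalues NZD, so borrow ILS, buy NZD at spot, deposit the NZD at 2.79%, and sell the proceeds forward at 2.2482.
Profit = 3,619,941.51 − 3,575,787.03 = ILS 44,154.

ILS 44,154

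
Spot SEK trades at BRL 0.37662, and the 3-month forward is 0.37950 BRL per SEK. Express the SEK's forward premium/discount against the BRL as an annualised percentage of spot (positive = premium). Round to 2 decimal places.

+3.06%

T = 3/12 years.
(F − S)/S = (0.37950 − 0.37662)/0.37662 = 0.0076470.
Per annum: 0.0076470 / (3/12) = 0.030588 = 3.06%.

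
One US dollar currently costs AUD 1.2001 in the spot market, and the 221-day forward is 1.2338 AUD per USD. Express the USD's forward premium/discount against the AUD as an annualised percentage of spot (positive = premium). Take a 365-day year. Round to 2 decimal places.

+4.64%

T = 221/365 years.
USD trades forward at +2.80810% vs spot over the period.
×(1/T) gives 4.64% p.a.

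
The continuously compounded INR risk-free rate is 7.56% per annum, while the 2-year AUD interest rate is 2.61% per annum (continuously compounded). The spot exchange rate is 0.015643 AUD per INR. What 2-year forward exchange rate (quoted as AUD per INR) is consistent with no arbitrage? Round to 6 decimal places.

T = 2 years.
Growth of 1 AUD over T: e^(0.0261×2) = 1.0535864.
INR growth factor: e^(0.0756×2) = 1.1632293.
Forward (AUD per INR) = 0.015643 × 1.0535864 / 1.1632293 = 0.01416853.

0.014169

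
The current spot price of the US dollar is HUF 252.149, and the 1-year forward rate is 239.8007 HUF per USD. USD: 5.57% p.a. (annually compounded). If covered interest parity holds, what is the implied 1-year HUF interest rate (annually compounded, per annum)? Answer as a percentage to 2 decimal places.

T = 1 year.
By CIP, F/S equals the HUF-to-USD growth ratio: 239.8007/252.149 = 0.9510278.
The USD side grows by (1 + 0.0557)^1 = 1.055700.
So the HUF growth factor = 1.004000.
Annualise: 1.004000^(1/1) − 1 = 0.004000 = 0.40%.

0.40%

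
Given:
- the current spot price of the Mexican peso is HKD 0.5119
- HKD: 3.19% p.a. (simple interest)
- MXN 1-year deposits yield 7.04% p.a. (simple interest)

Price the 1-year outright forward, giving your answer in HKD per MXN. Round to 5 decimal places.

0.49349

T = 1 year.
HKD growth factor: 1 + 0.0319×1 = 1.031900.
MXN growth factor: 1 + 0.0704×1 = 1.070400.
CIP: F = S · (grow HKD)/(grow MXN) = 0.5119 × 1.031900/1.070400 = 0.4934881 HKD per MXN.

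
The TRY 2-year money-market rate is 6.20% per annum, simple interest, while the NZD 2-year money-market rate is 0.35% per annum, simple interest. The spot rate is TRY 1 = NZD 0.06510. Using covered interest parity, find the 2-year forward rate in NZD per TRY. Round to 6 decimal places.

0.058324

T = 2 years.
NZD accumulates by 1 + 0.0035×2 = 1.007000.
Growth of 1 TRY over T: 1 + 0.0620×2 = 1.124000.
Forward (NZD per TRY) = 0.0651 × 1.007000 / 1.124000 = 0.05832358.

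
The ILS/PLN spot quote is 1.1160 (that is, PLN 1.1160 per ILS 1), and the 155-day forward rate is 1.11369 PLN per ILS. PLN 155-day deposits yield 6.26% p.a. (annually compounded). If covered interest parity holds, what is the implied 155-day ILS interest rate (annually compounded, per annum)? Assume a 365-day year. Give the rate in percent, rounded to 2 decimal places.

6.78%

T = 155/365 years.
F/S = 1.11369/1.116 = 0.9979301 = (growth of PLN) / (growth of ILS).
The PLN side grows by (1 + 0.0626)^(155/365) = 1.026120.
Hence g_ILS = 1.0282484.
r = 1.0282484^(365/155) − 1 = 0.067798 → 6.78%.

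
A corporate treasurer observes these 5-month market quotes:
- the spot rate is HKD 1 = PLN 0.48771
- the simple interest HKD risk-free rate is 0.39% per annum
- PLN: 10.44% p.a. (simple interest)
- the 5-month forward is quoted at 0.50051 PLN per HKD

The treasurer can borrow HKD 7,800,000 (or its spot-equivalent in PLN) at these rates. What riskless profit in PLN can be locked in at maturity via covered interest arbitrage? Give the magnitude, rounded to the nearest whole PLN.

T = 5/12 years.
Invest the HKD and cover forward: 7,800,000 × 1.001625 × 0.50051 = PLN 3,910,321.96.
Convert at spot and invest in PLN: 7,800,000 × 0.48771 × 1.043500 = PLN 3,969,618.00.
The quoted forward undervalues HKD, so borrow HKD, convert to PLN at spot, deposit the PLN at 10.44%, and buy HKD forward at 0.50051 to cover the loan.
The gap between the two covered legs is PLN 59,296.

PLN 59,296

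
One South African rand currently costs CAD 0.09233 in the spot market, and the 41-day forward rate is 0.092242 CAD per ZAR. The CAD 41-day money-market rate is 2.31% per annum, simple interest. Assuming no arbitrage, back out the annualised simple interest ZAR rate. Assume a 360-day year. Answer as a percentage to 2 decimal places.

3.15%

T = 41/360 years.
By CIP, F/S equals the CAD-to-ZAR growth ratio: 0.092242/0.09233 = 0.9990469.
CAD growth factor: 1 + 0.0231×41/360 = 1.0026308.
Hence g_ZAR = 1.0035873.
r = (1.0035873 − 1)/(41/360) = 0.031498 → 3.15%.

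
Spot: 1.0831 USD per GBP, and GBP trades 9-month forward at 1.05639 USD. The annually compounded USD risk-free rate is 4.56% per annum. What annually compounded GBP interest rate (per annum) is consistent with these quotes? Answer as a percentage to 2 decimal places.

T = 9/12 years.
CIP gives F = S · g_USD/g_GBP, so g_USD/g_GBP = 1.05639/1.0831 = 0.9753393.
The USD side grows by (1 + 0.0456)^(9/12) = 1.0340087.
That pins the GBP growth at 1.0601528.
r = 1.0601528^(12/9) − 1 = 0.080997 → 8.10%.

8.10%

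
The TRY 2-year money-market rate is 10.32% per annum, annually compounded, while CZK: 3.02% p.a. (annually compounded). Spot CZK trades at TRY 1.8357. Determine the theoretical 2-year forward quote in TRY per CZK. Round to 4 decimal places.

T = 2 years.
TRY growth factor: (1 + 0.1032)^2 = 1.2170502.
Growth of 1 CZK over T: (1 + 0.0302)^2 = 1.061312.
So F = 1.8357 × 1.2170502 / 1.061312 = 2.105073 (TRY/CZK).

2.1051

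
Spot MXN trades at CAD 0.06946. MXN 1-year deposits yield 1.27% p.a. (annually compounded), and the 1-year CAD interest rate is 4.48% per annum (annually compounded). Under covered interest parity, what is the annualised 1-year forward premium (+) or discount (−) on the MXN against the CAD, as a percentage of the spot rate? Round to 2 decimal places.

+3.17%

T = 1 year.
F = S · g_CAD/g_MXN = 0.06946 × 1.044800/1.012700 = 0.07166170.
(F − S)/S ÷ T = (0.07166170 − 0.06946)/0.06946/1 = 0.031697 → 3.17%.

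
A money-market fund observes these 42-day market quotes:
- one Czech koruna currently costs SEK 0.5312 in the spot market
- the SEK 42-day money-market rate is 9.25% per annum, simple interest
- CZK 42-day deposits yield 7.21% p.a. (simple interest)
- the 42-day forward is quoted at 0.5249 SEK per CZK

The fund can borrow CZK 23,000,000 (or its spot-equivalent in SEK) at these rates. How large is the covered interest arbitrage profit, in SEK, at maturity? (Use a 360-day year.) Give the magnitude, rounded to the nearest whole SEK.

T = 42/360 years.
Invest the CZK and cover forward: 23,000,000 × 1.0084116667 × 0.5249 = SEK 12,174,251.53.
Convert at spot and invest in SEK: 23,000,000 × 0.5312 × 1.0107916667 = SEK 12,349,448.27.
The quoted forward undervalues CZK, so borrow CZK, convert to SEK at spot, deposit the SEK at 9.25%, and buy CZK forward at 0.5249 to cover the loan.
Profit = 12,349,448.27 − 12,174,251.53 = SEK 175,197.

SEK 175,197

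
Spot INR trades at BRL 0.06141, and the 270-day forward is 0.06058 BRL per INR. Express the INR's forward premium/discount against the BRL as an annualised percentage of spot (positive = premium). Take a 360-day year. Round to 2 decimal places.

-1.80%

T = 270/360 years.
(F − S)/S = (0.06058 − 0.06141)/0.06141 = -0.0135157.
×(1/T) gives -1.80% p.a.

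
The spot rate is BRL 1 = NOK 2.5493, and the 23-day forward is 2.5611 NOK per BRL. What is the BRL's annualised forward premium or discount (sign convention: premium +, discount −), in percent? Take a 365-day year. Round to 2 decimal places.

T = 23/365 years.
BRL trades forward at +0.46287% vs spot over the period.
×(1/T) gives 7.35% p.a.

+7.35%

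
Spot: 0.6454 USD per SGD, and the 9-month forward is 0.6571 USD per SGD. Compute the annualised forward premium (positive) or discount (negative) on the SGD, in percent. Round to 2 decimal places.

+2.42%

T = 9/12 years.
(F − S)/S = (0.6571 − 0.6454)/0.6454 = 0.0181283.
Per annum: 0.0181283 / (9/12) = 0.024171 = 2.42%.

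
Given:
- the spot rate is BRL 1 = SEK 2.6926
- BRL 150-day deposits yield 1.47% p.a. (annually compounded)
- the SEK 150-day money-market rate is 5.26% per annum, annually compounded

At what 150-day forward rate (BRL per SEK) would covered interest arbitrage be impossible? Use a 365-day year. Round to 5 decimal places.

0.36583

T = 150/365 years.
SEK growth factor: (1 + 0.0526)^(150/365) = 1.0212906.
BRL accumulates by (1 + 0.0147)^(150/365) = 1.0060151.
So F = 2.6926 × 1.0212906 / 1.0060151 = 2.733485 (SEK/BRL).
Quoted the other way: 1/2.733485 = 0.36583 BRL per SEK.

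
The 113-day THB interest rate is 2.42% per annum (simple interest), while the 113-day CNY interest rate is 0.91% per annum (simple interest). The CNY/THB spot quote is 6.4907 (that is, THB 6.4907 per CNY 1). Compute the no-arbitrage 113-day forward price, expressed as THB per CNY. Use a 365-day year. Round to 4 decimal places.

6.5210

T = 113/365 years.
Growth of 1 THB over T: 1 + 0.0242×113/365 = 1.0074921.
CNY accumulates by 1 + 0.0091×113/365 = 1.0028173.
CIP: F = S · (grow THB)/(grow CNY) = 6.4907 × 1.0074921/1.0028173 = 6.520957 THB per CNY.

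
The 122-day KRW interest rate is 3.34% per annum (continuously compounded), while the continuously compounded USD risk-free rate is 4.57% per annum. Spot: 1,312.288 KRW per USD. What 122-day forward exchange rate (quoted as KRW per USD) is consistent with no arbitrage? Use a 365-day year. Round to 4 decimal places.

1306.9040

T = 122/365 years.
KRW growth factor: e^(0.0334×122/365) = 1.0112263838.
USD growth factor: e^(0.0457×122/365) = 1.0153923286.
Forward (KRW per USD) = 1312.288 × 1.0112263838 / 1.0153923286 = 1306.903954.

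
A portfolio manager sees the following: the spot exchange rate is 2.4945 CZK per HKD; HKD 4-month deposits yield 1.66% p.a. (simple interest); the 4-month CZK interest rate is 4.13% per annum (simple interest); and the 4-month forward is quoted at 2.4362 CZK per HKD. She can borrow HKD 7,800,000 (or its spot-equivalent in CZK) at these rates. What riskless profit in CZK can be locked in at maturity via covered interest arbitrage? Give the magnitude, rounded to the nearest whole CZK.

CZK 617,453

T = 4/12 years.
Keep in HKD, deliver into the forward: 7,800,000·1.0055333333·2.4362 = CZK 19,107,506.39.
Swap to CZK now, deposit: 7,800,000·2.4945·1.0137666667 = CZK 19,724,959.41.
The quoted forward undervalues HKD, so borrow HKD, convert to CZK at spot, deposit the CZK at 4.13%, and buy HKD forward at 2.4362 to cover the loan.
Arbitrage profit = |19,107,506.39 − 19,724,959.41| = CZK 617,453.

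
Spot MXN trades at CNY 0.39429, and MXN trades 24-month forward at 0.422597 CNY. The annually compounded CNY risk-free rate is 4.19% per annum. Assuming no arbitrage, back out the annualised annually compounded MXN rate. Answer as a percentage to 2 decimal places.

T = 2 years.
By CIP, F/S equals the CNY-to-MXN growth ratio: 0.422597/0.39429 = 1.0717923.
The CNY side grows by (1 + 0.0419)^2 = 1.0855556.
Hence g_MXN = 1.0128414.
Annualise: 1.0128414^(1/2) − 1 = 0.006400 = 0.64%.

0.64%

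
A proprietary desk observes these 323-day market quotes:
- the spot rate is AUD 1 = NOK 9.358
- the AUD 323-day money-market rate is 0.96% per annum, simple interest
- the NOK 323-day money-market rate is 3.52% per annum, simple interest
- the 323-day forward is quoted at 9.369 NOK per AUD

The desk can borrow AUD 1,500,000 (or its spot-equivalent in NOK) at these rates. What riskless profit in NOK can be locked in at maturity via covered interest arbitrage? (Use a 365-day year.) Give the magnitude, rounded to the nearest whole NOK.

T = 323/365 years.
Keep in AUD, deliver into the forward: 1,500,000·1.0084953425·9.369 = NOK 14,172,889.30.
Swap to NOK now, deposit: 1,500,000·9.358·1.031149589 = NOK 14,474,246.78.
The quoted forward undervalues AUD, so borrow AUD, convert to NOK at spot, deposit the NOK at 3.52%, and buy AUD forward at 9.369 to cover the loan.
Profit = 14,474,246.78 − 14,172,889.30 = NOK 301,357.

NOK 301,357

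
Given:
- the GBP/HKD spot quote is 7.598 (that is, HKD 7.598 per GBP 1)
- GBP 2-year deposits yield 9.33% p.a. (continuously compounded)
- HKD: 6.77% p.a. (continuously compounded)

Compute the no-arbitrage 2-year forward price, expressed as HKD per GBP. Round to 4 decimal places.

7.2188

T = 2 years.
HKD accumulates by e^(0.0677×2) = 1.1449947.
GBP growth factor: e^(0.0933×2) = 1.2051451.
CIP: F = S · (grow HKD)/(grow GBP) = 7.598 × 1.1449947/1.2051451 = 7.218774 HKD per GBP.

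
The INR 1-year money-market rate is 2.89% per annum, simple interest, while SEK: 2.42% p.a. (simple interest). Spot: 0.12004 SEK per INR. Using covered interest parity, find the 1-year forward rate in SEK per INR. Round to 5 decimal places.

0.11949

T = 1 year.
SEK accumulates by 1 + 0.0242×1 = 1.024200.
Growth of 1 INR over T: 1 + 0.0289×1 = 1.028900.
So F = 0.12004 × 1.024200 / 1.028900 = 0.1194917 (SEK/INR).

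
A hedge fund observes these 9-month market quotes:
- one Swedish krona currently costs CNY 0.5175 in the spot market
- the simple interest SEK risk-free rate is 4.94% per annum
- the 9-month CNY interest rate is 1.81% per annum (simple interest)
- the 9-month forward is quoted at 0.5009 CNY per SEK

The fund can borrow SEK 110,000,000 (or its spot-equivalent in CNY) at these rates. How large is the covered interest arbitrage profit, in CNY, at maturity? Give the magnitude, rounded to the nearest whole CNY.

T = 9/12 years.
Invest the SEK and cover forward: 110,000,000 × 1.037050 × 0.5009 = CNY 57,140,417.95.
Convert at spot and invest in CNY: 110,000,000 × 0.5175 × 1.013575 = CNY 57,697,756.88.
The quoted forward undervalues SEK, so borrow SEK, convert to CNY at spot, deposit the CNY at 1.81%, and buy SEK forward at 0.5009 to cover the loan.
The gap between the two covered legs is CNY 557,339.

CNY 557,339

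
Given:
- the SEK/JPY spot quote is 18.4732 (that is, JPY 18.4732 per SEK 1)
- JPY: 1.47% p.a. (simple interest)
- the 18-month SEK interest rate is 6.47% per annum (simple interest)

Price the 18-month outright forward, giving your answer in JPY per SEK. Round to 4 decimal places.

T = 18/12 years.
Growth of 1 JPY over T: 1 + 0.0147×18/12 = 1.022050.
SEK growth factor: 1 + 0.0647×18/12 = 1.097050.
Forward (JPY per SEK) = 18.4732 × 1.022050 / 1.097050 = 17.210277.

17.2103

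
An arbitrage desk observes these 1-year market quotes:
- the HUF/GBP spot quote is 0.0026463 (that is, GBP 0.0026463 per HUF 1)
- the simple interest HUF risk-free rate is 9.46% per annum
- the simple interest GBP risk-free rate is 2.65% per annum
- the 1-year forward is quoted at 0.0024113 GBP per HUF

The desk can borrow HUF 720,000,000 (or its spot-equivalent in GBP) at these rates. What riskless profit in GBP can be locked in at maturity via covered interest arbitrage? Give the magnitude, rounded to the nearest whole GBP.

GBP 55,453

T = 1 year.
Route A — deposit HUF, sell forward: 720,000,000 × 1.094600 × 0.0024113 = GBP 1,900,374.47.
Route B — convert at spot, deposit GBP: 720,000,000 × 0.0026463 × 1.026500 = GBP 1,955,827.40.
The quoted forward undervalues HUF, so borrow HUF, convert to GBP at spot, deposit the GBP at 2.65%, and buy HUF forward at 0.0024113 to cover the loan.
Arbitrage profit = |1,900,374.47 − 1,955,827.40| = GBP 55,453.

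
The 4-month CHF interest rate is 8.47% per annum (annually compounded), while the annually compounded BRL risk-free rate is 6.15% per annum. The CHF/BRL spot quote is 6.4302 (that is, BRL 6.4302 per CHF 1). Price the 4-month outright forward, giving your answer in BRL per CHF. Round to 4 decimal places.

T = 4/12 years.
BRL accumulates by (1 + 0.0615)^(4/12) = 1.0200935.
CHF growth factor: (1 + 0.0847)^(4/12) = 1.0274717.
So F = 6.4302 × 1.0200935 / 1.0274717 = 6.384025 (BRL/CHF).

6.3840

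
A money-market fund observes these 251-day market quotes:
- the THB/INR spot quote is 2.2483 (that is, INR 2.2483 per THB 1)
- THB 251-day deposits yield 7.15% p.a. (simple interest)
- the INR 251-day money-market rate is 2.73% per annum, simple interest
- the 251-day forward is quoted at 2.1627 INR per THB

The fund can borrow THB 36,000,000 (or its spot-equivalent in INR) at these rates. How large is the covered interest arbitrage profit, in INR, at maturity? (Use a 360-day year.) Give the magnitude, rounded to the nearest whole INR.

T = 251/360 years.
Route A — deposit THB, sell forward: 36,000,000 × 1.0498513889 × 2.1627 = INR 81,738,489.56.
Route B — convert at spot, deposit INR: 36,000,000 × 2.2483 × 1.0190341667 = INR 82,479,402.61.
The quoted forward undervalues THB, so borrow THB, convert to INR at spot, deposit the INR at 2.73%, and buy THB forward at 2.1627 to cover the loan.
Arbitrage profit = |81,738,489.56 − 82,479,402.61| = INR 740,913.

INR 740,913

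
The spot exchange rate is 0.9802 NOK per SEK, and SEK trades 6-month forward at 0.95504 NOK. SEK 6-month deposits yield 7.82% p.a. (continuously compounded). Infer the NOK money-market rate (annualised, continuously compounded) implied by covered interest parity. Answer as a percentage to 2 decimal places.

T = 6/12 years.
F/S = 0.95504/0.9802 = 0.9743318 = (growth of NOK) / (growth of SEK).
SEK growth factor: e^(0.0782×6/12) = 1.0398745.
That pins the NOK growth at 1.0131828.
r = ln(1.0131828)/(6/12) = 0.026193 → 2.62%.

2.62%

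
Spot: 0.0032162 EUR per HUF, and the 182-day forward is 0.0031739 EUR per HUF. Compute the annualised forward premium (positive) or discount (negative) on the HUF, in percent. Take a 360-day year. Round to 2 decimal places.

T = 182/360 years.
HUF trades forward at -1.31522% vs spot over the period.
Annualise by dividing by T: -0.0131522 / (182/360) = -0.026015 → -2.60%.

-2.60%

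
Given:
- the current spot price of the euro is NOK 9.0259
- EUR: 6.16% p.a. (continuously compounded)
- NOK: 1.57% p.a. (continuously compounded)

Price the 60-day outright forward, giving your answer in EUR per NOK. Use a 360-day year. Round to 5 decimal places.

T = 60/360 years.
NOK growth factor: e^(0.0157×60/360) = 1.0026201.
EUR accumulates by e^(0.0616×60/360) = 1.0103195.
CIP: F = S · (grow NOK)/(grow EUR) = 9.0259 × 1.0026201/1.0103195 = 8.957116 NOK per EUR.
Invert for EUR per NOK: 1 / 8.957116 = 0.11164.

0.11164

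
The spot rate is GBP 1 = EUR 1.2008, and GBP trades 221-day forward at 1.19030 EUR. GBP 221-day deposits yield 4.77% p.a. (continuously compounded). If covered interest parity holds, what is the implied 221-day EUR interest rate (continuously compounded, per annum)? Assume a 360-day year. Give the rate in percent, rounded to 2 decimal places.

3.34%

T = 221/360 years.
CIP gives F = S · g_EUR/g_GBP, so g_EUR/g_GBP = 1.1903/1.2008 = 0.9912558.
GBP growth factor: e^(0.0477×221/360) = 1.0297154.
That pins the EUR growth at 1.0207114.
Take logs: ln 1.0207114 / (221/360) = 0.033393, so 3.34%.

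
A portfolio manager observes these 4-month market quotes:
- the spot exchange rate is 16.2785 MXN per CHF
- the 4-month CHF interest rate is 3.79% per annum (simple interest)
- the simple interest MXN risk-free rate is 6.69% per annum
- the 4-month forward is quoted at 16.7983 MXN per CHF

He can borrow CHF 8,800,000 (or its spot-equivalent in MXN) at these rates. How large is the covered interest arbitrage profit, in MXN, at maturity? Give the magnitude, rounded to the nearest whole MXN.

MXN 3,247,270

T = 4/12 years.
Invest the CHF and cover forward: 8,800,000 × 1.01263333333 × 16.7983 = MXN 149,692,563.00.
Convert at spot and invest in MXN: 8,800,000 × 16.2785 × 1.022300 = MXN 146,445,292.84.
The quoted forward overvalues CHF, so borrow MXN, buy CHF at spot, deposit the CHF at 3.79%, and sell the proceeds forward at 16.7983.
The gap between the two covered legs is MXN 3,247,270.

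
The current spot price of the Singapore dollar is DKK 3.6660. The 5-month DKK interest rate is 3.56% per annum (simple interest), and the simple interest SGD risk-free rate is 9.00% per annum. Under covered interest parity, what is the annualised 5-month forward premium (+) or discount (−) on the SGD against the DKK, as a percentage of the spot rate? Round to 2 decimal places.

T = 5/12 years.
CIP forward (DKK per SGD) = 3.666 × 1.0148333/1.037500 = 3.5859074.
Annualised premium = (F − S)/S × (1/T) = (3.5859074 − 3.666)/3.666 ÷ (5/12) = -5.24%.

-5.24%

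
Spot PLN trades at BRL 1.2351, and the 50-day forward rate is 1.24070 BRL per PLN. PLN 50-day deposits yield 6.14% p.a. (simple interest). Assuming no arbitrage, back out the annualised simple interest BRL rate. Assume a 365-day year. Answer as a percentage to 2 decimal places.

9.48%

T = 50/365 years.
By CIP, F/S equals the BRL-to-PLN growth ratio: 1.2407/1.2351 = 1.0045340.
PLN growth factor: 1 + 0.0614×50/365 = 1.008411.
So the BRL growth factor = 1.0129831.
(1.0129831 − 1)/T = 0.094777, i.e. 9.48%.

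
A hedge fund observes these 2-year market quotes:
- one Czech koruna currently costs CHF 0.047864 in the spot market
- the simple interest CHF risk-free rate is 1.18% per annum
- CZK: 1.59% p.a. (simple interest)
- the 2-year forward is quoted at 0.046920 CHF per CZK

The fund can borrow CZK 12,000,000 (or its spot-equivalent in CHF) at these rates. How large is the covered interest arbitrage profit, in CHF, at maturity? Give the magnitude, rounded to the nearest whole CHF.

T = 2 years.
Keep in CZK, deliver into the forward: 12,000,000·1.031800·0.046920 = CHF 580,944.67.
Swap to CHF now, deposit: 12,000,000·0.047864·1.023600 = CHF 587,923.08.
The quoted forward undervalues CZK, so borrow CZK, convert to CHF at spot, deposit the CHF at 1.18%, and buy CZK forward at 0.046920 to cover the loan.
The gap between the two covered legs is CHF 6,978.

CHF 6,978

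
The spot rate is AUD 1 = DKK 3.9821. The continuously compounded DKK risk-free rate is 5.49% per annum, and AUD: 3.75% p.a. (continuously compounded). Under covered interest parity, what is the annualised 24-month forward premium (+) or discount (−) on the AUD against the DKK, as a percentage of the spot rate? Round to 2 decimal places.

+1.77%

T = 2 years.
No-arbitrage forward: 3.9821 × 1.1160548 / 1.0778842 = 4.1231162 DKK/AUD.
(F − S)/S ÷ T = (4.1231162 − 3.9821)/3.9821/2 = 0.017706 → 1.77%.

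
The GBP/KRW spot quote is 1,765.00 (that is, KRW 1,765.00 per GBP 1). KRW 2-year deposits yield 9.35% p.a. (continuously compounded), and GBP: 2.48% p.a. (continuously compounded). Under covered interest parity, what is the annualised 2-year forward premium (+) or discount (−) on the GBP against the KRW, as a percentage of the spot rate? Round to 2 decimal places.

T = 2 years.
CIP forward (KRW per GBP) = 1765.0 × 1.2056273/1.0508507 = 2024.96148.
(F − S)/S ÷ T = (2024.96148 − 1765.0)/1765.0/2 = 0.073643 → 7.36%.

+7.36%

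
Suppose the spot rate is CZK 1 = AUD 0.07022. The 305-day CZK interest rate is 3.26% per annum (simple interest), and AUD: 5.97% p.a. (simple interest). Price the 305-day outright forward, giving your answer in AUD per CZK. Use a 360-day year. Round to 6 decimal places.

0.071789

T = 305/360 years.
AUD accumulates by 1 + 0.0597×305/360 = 1.0505792.
Growth of 1 CZK over T: 1 + 0.0326×305/360 = 1.0276194.
CIP: F = S · (grow AUD)/(grow CZK) = 0.07022 × 1.0505792/1.0276194 = 0.07178890 AUD per CZK.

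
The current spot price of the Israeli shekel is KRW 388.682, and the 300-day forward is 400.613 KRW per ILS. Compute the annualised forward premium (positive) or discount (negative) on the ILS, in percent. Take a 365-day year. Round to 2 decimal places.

T = 300/365 years.
Period premium: (400.613 − 388.682)/388.682 = 0.0306960.
Per annum: 0.0306960 / (300/365) = 0.037347 = 3.73%.

+3.73%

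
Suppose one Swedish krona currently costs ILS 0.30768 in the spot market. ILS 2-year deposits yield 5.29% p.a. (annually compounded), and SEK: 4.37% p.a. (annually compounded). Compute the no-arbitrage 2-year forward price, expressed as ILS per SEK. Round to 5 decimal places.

0.31313

T = 2 years.
Growth of 1 ILS over T: (1 + 0.0529)^2 = 1.1085984.
SEK accumulates by (1 + 0.0437)^2 = 1.0893097.
So F = 0.30768 × 1.1085984 / 1.0893097 = 0.3131282 (ILS/SEK).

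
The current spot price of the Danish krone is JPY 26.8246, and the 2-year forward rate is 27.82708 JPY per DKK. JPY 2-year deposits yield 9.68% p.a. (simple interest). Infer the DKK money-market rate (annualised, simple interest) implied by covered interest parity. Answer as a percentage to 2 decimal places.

T = 2 years.
CIP gives F = S · g_JPY/g_DKK, so g_JPY/g_DKK = 27.82708/26.8246 = 1.0373717.
JPY growth factor: 1 + 0.0968×2 = 1.193600.
So the DKK growth factor = 1.1506001.
(1.1506001 − 1)/T = 0.075300, i.e. 7.53%.

7.53%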